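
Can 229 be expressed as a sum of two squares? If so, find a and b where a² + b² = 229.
2² + 15² (a=2, b=15)

Factorization: 229 = 229
By Fermat: n is sum of two squares iff every prime p ≡ 3 (mod 4) appears to even power.
All primes ≡ 3 (mod 4) appear to even power.
Search a = 0, 1, 2, … for 229 - a² a perfect square: first hit at a = 2: 229 - 4 = 225 = 15².
229 = 2² + 15² = 4 + 225 ✓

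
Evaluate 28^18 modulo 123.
49

Repeated squaring. Binary of 18 = 10010.
28^1 ≡ 28 (mod 123); 28^2 ≡ 46 (mod 123); 28^4 ≡ 25 (mod 123); 28^8 ≡ 10 (mod 123); 28^16 ≡ 100 (mod 123)
28^18 = 28^2 × 28^16 ≡ 49 (mod 123)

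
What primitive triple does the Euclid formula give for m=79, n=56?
(3105, 8848, 9377)

Euclid's formula: a = m² - n², b = 2mn, c = m² + n²
m = 79, n = 56
a = 79² - 56² = 6241 - 3136 = 3105
b = 2 × 79 × 56 = 8848
c = 79² + 56² = 6241 + 3136 = 9377
Verification: 3105² + 8848² = 9641025 + 78287104 = 87928129 = 9377² ✓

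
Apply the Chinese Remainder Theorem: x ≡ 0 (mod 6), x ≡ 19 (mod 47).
66

Using Chinese Remainder Theorem:
M = 6 × 47 = 282
M1 = 47, M2 = 6
y1 = 47^(-1) mod 6 = 5
y2 = 6^(-1) mod 47 = 8
x = (0×47×5 + 19×6×8) mod 282 = 66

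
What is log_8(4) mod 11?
4

Baby-step giant-step with step n = ⌈√11⌉ = 4.
Baby steps 8^j mod 11 (j:value) for j=0..3: 0:1, 1:8, 2:9, 3:6.
Giant-step multiplier: 8^(-4) ≡ 8^(10-4) = 8^6 ≡ 3 (mod 11).
Giant steps γ_i = 4·3^i mod 11: γ_0=4, γ_1=1 (in table at j=0).
x = i·n + j = 1·4 + 0 = 4.
Check: 8^4 ≡ 4 (mod 11).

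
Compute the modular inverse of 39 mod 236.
115

gcd(39, 236) = 1, so the inverse exists.
Extended Euclidean algorithm on (236, 39):
236 = 6 × 39 + 2  ⟹  2 = (1)·236 + (-6)·39
39 = 19 × 2 + 1  ⟹  1 = (-19)·236 + (115)·39
So (115)·39 ≡ 1 (mod 236), i.e. 39^(-1) ≡ 115 (mod 236).
Check: 39 × 115 = 4485 ≡ 1 (mod 236)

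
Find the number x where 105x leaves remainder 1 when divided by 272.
57

gcd(105, 272) = 1, so the inverse exists.
Extended Euclidean algorithm on (272, 105):
272 = 2 × 105 + 62  ⟹  62 = (1)·272 + (-2)·105
105 = 1 × 62 + 43  ⟹  43 = (-1)·272 + (3)·105
62 = 1 × 43 + 19  ⟹  19 = (2)·272 + (-5)·105
43 = 2 × 19 + 5  ⟹  5 = (-5)·272 + (13)·105
19 = 3 × 5 + 4  ⟹  4 = (17)·272 + (-44)·105
5 = 1 × 4 + 1  ⟹  1 = (-22)·272 + (57)·105
So (57)·105 ≡ 1 (mod 272), i.e. 105^(-1) ≡ 57 (mod 272).
Check: 105 × 57 = 5985 ≡ 1 (mod 272)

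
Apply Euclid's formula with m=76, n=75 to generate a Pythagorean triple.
(151, 11400, 11401)

Euclid's formula: a = m² - n², b = 2mn, c = m² + n²
m = 76, n = 75
a = 76² - 75² = 5776 - 5625 = 151
b = 2 × 76 × 75 = 11400
c = 76² + 75² = 5776 + 5625 = 11401
Verification: 151² + 11400² = 22801 + 129960000 = 129982801 = 11401² ✓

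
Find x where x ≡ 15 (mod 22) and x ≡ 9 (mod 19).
389

Using Chinese Remainder Theorem:
M = 22 × 19 = 418
M1 = 19, M2 = 22
y1 = 19^(-1) mod 22 = 7
y2 = 22^(-1) mod 19 = 13
x = (15×19×7 + 9×22×13) mod 418 = 389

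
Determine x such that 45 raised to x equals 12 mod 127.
71

Baby-step giant-step with step n = ⌈√127⌉ = 12.
Baby steps 45^j mod 127 (j:value) for j=0..11: 0:1, 1:45, 2:120, 3:66, 4:49, 5:46, 6:38, 7:59, 8:115, 9:95, 10:84, 11:97.
Giant-step multiplier: 45^(-12) ≡ 45^(126-12) = 45^114 ≡ 100 (mod 127).
Giant steps γ_i = 12·100^i mod 127: γ_0=12, γ_1=57, γ_2=112, γ_3=24, γ_4=114, γ_5=97 (in table at j=11).
x = i·n + j = 5·12 + 11 = 71.
Check: 45^71 ≡ 12 (mod 127).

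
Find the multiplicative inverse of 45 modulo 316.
309

gcd(45, 316) = 1, so the inverse exists.
Extended Euclidean algorithm on (316, 45):
316 = 7 × 45 + 1  ⟹  1 = (1)·316 + (-7)·45
So (-7)·45 ≡ 1 (mod 316), i.e. 45^(-1) ≡ -7 ≡ 309 (mod 316).
Check: 45 × 309 = 13905 ≡ 1 (mod 316)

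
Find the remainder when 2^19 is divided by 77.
72

Repeated squaring. Binary of 19 = 10011.
2^1 ≡ 2 (mod 77); 2^2 ≡ 4 (mod 77); 2^4 ≡ 16 (mod 77); 2^8 ≡ 25 (mod 77); 2^16 ≡ 9 (mod 77)
2^19 = 2^1 × 2^2 × 2^16 ≡ 72 (mod 77)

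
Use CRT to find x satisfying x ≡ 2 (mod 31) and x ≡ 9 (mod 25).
684

Using Chinese Remainder Theorem:
M = 31 × 25 = 775
M1 = 25, M2 = 31
y1 = 25^(-1) mod 31 = 5
y2 = 31^(-1) mod 25 = 21
x = (2×25×5 + 9×31×21) mod 775 = 684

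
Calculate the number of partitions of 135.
9035836076

p(n) counts ways to write n as a sum of positive integers (order ignored).
Euler's pentagonal recurrence: p(k) = p(k-1) + p(k-2) - p(k-5) - p(k-7) + p(k-12) + p(k-15) - ... (offsets j(3j∓1)/2, signs ++--, p(0)=1, p(<0)=0).
DP table for k = 0..134: p(0)=1, p(1)=1, p(2)=2, p(3)=3, p(4)=5, p(5)=7, p(6)=11, p(7)=15, p(8)=22, p(9)=30, p(10)=42, p(11)=56, p(12)=77, p(13)=101, p(14)=135, p(15)=176, p(16)=231, p(17)=297, p(18)=385, p(19)=490, p(20)=627, p(21)=792, p(22)=1002, p(23)=1255, p(24)=1575, p(25)=1958, p(26)=2436, p(27)=3010, p(28)=3718, p(29)=4565, p(30)=5604, p(31)=6842, p(32)=8349, p(33)=10143, p(34)=12310, p(35)=14883, p(36)=17977, p(37)=21637, p(38)=26015, p(39)=31185, p(40)=37338, p(41)=44583, p(42)=53174, p(43)=63261, p(44)=75175, p(45)=89134, p(46)=105558, p(47)=124754, p(48)=147273, p(49)=173525, p(50)=204226, p(51)=239943, p(52)=281589, p(53)=329931, p(54)=386155, p(55)=451276, p(56)=526823, p(57)=614154, p(58)=715220, p(59)=831820, p(60)=966467, p(61)=1121505, p(62)=1300156, p(63)=1505499, p(64)=1741630, p(65)=2012558, p(66)=2323520, p(67)=2679689, p(68)=3087735, p(69)=3554345, p(70)=4087968, p(71)=4697205, p(72)=5392783, p(73)=6185689, p(74)=7089500, p(75)=8118264, p(76)=9289091, p(77)=10619863, p(78)=12132164, p(79)=13848650, p(80)=15796476, p(81)=18004327, p(82)=20506255, p(83)=23338469, p(84)=26543660, p(85)=30167357, p(86)=34262962, p(87)=38887673, p(88)=44108109, p(89)=49995925, p(90)=56634173, p(91)=64112359, p(92)=72533807, p(93)=82010177, p(94)=92669720, p(95)=104651419, p(96)=118114304, p(97)=133230930, p(98)=150198136, p(99)=169229875, p(100)=190569292, p(101)=214481126, p(102)=241265379, p(103)=271248950, p(104)=304801365, p(105)=342325709, p(106)=384276336, p(107)=431149389, p(108)=483502844, p(109)=541946240, p(110)=607163746, p(111)=679903203, p(112)=761002156, p(113)=851376628, p(114)=952050665, p(115)=1064144451, p(116)=1188908248, p(117)=1327710076, p(118)=1482074143, p(119)=1653668665, p(120)=1844349560, p(121)=2056148051, p(122)=2291320912, p(123)=2552338241, p(124)=2841940500, p(125)=3163127352, p(126)=3519222692, p(127)=3913864295, p(128)=4351078600, p(129)=4835271870, p(130)=5371315400, p(131)=5964539504, p(132)=6620830889, p(133)=7346629512, p(134)=8149040695.
Final step: p(135) = p(134) + p(133) - p(130) - p(128) + p(123) + p(120) - p(113) - p(109) + p(100) + p(95) - p(84) - p(78) + p(65) + p(58) - p(43) - p(35) + p(18) + p(9)
= 8149040695 + 7346629512 - 5371315400 - 4351078600 + 2552338241 + 1844349560 - 851376628 - 541946240 + 190569292 + 104651419 - 26543660 - 12132164 + 2012558 + 715220 - 63261 - 14883 + 385 + 30
= 9035836076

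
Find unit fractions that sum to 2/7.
1/4 + 1/28

Greedy algorithm:
2/7: ceiling(7/2) = 4, use 1/4
1/28: ceiling(28/1) = 28, use 1/28
Result: 2/7 = 1/4 + 1/28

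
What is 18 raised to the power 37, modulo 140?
88

Repeated squaring. Binary of 37 = 100101.
18^1 ≡ 18 (mod 140); 18^2 ≡ 44 (mod 140); 18^4 ≡ 116 (mod 140); 18^8 ≡ 16 (mod 140); 18^16 ≡ 116 (mod 140); 18^32 ≡ 16 (mod 140)
18^37 = 18^1 × 18^4 × 18^32 ≡ 88 (mod 140)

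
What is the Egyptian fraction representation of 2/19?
1/10 + 1/190

Greedy algorithm:
2/19: ceiling(19/2) = 10, use 1/10
1/190: ceiling(190/1) = 190, use 1/190
Result: 2/19 = 1/10 + 1/190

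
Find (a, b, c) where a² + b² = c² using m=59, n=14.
(3285, 1652, 3677)

Euclid's formula: a = m² - n², b = 2mn, c = m² + n²
m = 59, n = 14
a = 59² - 14² = 3481 - 196 = 3285
b = 2 × 59 × 14 = 1652
c = 59² + 14² = 3481 + 196 = 3677
Verification: 3285² + 1652² = 10791225 + 2729104 = 13520329 = 3677² ✓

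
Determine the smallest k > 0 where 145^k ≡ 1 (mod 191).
190

191 is prime, so ord(145) divides φ(191) = 190.
Divisors of 190: 1, 2, 5, 10, 19, 38, 95, 190.
Repeated squaring: 145^1 ≡ 145, 145^2 ≡ 15, 145^4 ≡ 34, 145^8 ≡ 10, 145^16 ≡ 100, 145^32 ≡ 68, 145^64 ≡ 40, 145^128 ≡ 72 (mod 191).
Test 145^d mod 191 for each divisor d in increasing order:
145^1 ≡ 145
145^2 ≡ 15
145^5 = 145^4·145^1 ≡ 155
145^10 = 145^8·145^2 ≡ 150
145^19 = 145^16·145^2·145^1 ≡ 142
145^38 = 145^32·145^4·145^2 ≡ 109
145^95 = 145^64·145^16·145^8·145^4·145^2·145^1 ≡ 190
145^190 = 145^128·145^32·145^16·145^8·145^4·145^2 ≡ 1  ← first divisor giving 1
The order is 190.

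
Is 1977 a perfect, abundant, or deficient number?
deficient

Proper divisors of 1977: sum = 1 + 3 + 659 = 663
Since 663 < 1977, 1977 is deficient.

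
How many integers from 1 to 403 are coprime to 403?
360

403 = 13 × 31
φ(n) = n × ∏(1 - 1/p) for each prime p dividing n
φ(403) = 403 × (1 - 1/13) × (1 - 1/31) = 360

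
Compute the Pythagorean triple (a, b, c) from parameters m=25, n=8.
(561, 400, 689)

Euclid's formula: a = m² - n², b = 2mn, c = m² + n²
m = 25, n = 8
a = 25² - 8² = 625 - 64 = 561
b = 2 × 25 × 8 = 400
c = 25² + 8² = 625 + 64 = 689
Verification: 561² + 400² = 314721 + 160000 = 474721 = 689² ✓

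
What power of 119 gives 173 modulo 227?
160

Baby-step giant-step with step n = ⌈√227⌉ = 16.
Baby steps 119^j mod 227 (j:value) for j=0..15: 0:1, 1:119, 2:87, 3:138, 4:78, 5:202, 6:203, 7:95, 8:182, 9:93, 10:171, 11:146, 12:122, 13:217, 14:172, 15:38.
Giant-step multiplier: 119^(-16) ≡ 119^(226-16) = 119^210 ≡ 63 (mod 227).
Giant steps γ_i = 173·63^i mod 227: γ_0=173, γ_1=3, γ_2=189, γ_3=103, γ_4=133, γ_5=207, γ_6=102, γ_7=70, γ_8=97, γ_9=209, γ_10=1 (in table at j=0).
x = i·n + j = 10·16 + 0 = 160.
Check: 119^160 ≡ 173 (mod 227).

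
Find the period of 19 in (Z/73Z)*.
36

73 is prime, so ord(19) divides φ(73) = 72.
Divisors of 72: 1, 2, 3, 4, 6, 8, 9, 12, 18, 24, 36, 72.
Repeated squaring: 19^1 ≡ 19, 19^2 ≡ 69, 19^4 ≡ 16, 19^8 ≡ 37, 19^16 ≡ 55, 19^32 ≡ 32, 19^64 ≡ 2 (mod 73).
Test 19^d mod 73 for each divisor d in increasing order:
19^1 ≡ 19
19^2 ≡ 69
19^3 = 19^2·19^1 ≡ 70
19^4 ≡ 16
19^6 = 19^4·19^2 ≡ 9
19^8 ≡ 37
19^9 = 19^8·19^1 ≡ 46
19^12 = 19^8·19^4 ≡ 8
19^18 = 19^16·19^2 ≡ 72
19^24 = 19^16·19^8 ≡ 64
19^36 = 19^32·19^4 ≡ 1  ← first divisor giving 1
The order is 36.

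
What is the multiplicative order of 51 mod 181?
60

181 is prime, so ord(51) divides φ(181) = 180.
Divisors of 180: 1, 2, 3, 4, 5, 6, 9, 10, 12, 15, 18, 20, 30, 36, 45, 60, 90, 180.
Repeated squaring: 51^1 ≡ 51, 51^2 ≡ 67, 51^4 ≡ 145, 51^8 ≡ 29, 51^16 ≡ 117, 51^32 ≡ 114, 51^64 ≡ 145, 51^128 ≡ 29 (mod 181).
Test 51^d mod 181 for each divisor d in increasing order:
51^1 ≡ 51
51^2 ≡ 67
51^3 = 51^2·51^1 ≡ 159
51^4 ≡ 145
51^5 = 51^4·51^1 ≡ 155
51^6 = 51^4·51^2 ≡ 122
51^9 = 51^8·51^1 ≡ 31
51^10 = 51^8·51^2 ≡ 133
51^12 = 51^8·51^4 ≡ 42
51^15 = 51^8·51^4·51^2·51^1 ≡ 162
51^18 = 51^16·51^2 ≡ 56
51^20 = 51^16·51^4 ≡ 132
51^30 = 51^16·51^8·51^4·51^2 ≡ 180
51^36 = 51^32·51^4 ≡ 59
51^45 = 51^32·51^8·51^4·51^1 ≡ 19
51^60 = 51^32·51^16·51^8·51^4 ≡ 1  ← first divisor giving 1
The order is 60.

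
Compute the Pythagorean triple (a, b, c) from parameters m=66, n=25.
(3731, 3300, 4981)

Euclid's formula: a = m² - n², b = 2mn, c = m² + n²
m = 66, n = 25
a = 66² - 25² = 4356 - 625 = 3731
b = 2 × 66 × 25 = 3300
c = 66² + 25² = 4356 + 625 = 4981
Verification: 3731² + 3300² = 13920361 + 10890000 = 24810361 = 4981² ✓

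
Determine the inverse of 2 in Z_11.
6

gcd(2, 11) = 1, so the inverse exists.
Extended Euclidean algorithm on (11, 2):
11 = 5 × 2 + 1  ⟹  1 = (1)·11 + (-5)·2
So (-5)·2 ≡ 1 (mod 11), i.e. 2^(-1) ≡ -5 ≡ 6 (mod 11).
Check: 2 × 6 = 12 ≡ 1 (mod 11)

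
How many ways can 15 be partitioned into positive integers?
176

p(n) counts ways to write n as a sum of positive integers (order ignored).
Euler's pentagonal recurrence: p(k) = p(k-1) + p(k-2) - p(k-5) - p(k-7) + p(k-12) + p(k-15) - ... (offsets j(3j∓1)/2, signs ++--, p(0)=1, p(<0)=0).
DP table for k = 0..14: p(0)=1, p(1)=1, p(2)=2, p(3)=3, p(4)=5, p(5)=7, p(6)=11, p(7)=15, p(8)=22, p(9)=30, p(10)=42, p(11)=56, p(12)=77, p(13)=101, p(14)=135.
Final step: p(15) = p(14) + p(13) - p(10) - p(8) + p(3) + p(0)
= 135 + 101 - 42 - 22 + 3 + 1
= 176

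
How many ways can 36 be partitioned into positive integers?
17977

p(n) counts ways to write n as a sum of positive integers (order ignored).
Euler's pentagonal recurrence: p(k) = p(k-1) + p(k-2) - p(k-5) - p(k-7) + p(k-12) + p(k-15) - ... (offsets j(3j∓1)/2, signs ++--, p(0)=1, p(<0)=0).
DP table for k = 0..35: p(0)=1, p(1)=1, p(2)=2, p(3)=3, p(4)=5, p(5)=7, p(6)=11, p(7)=15, p(8)=22, p(9)=30, p(10)=42, p(11)=56, p(12)=77, p(13)=101, p(14)=135, p(15)=176, p(16)=231, p(17)=297, p(18)=385, p(19)=490, p(20)=627, p(21)=792, p(22)=1002, p(23)=1255, p(24)=1575, p(25)=1958, p(26)=2436, p(27)=3010, p(28)=3718, p(29)=4565, p(30)=5604, p(31)=6842, p(32)=8349, p(33)=10143, p(34)=12310, p(35)=14883.
Final step: p(36) = p(35) + p(34) - p(31) - p(29) + p(24) + p(21) - p(14) - p(10) + p(1)
= 14883 + 12310 - 6842 - 4565 + 1575 + 792 - 135 - 42 + 1
= 17977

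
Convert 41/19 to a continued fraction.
[2; 6, 3]

Euclidean algorithm steps:
41 = 2 × 19 + 3
19 = 6 × 3 + 1
3 = 3 × 1 + 0
Continued fraction: [2; 6, 3]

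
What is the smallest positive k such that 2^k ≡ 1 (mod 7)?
3

7 is prime, so ord(2) divides φ(7) = 6.
Divisors of 6: 1, 2, 3, 6.
Repeated squaring: 2^1 ≡ 2, 2^2 ≡ 4, 2^4 ≡ 2 (mod 7).
Test 2^d mod 7 for each divisor d in increasing order:
2^1 ≡ 2
2^2 ≡ 4
2^3 = 2^2·2^1 ≡ 1  ← first divisor giving 1
The order is 3.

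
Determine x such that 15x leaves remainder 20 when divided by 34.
x ≡ 24 (mod 34)

gcd(15, 34) = 1, which divides 20, so solutions exist.
Find 15^(-1) mod 34 by the extended Euclidean algorithm:
34 = 2 × 15 + 4  ⟹  4 = (1)·34 + (-2)·15
15 = 3 × 4 + 3  ⟹  3 = (-3)·34 + (7)·15
4 = 1 × 3 + 1  ⟹  1 = (4)·34 + (-9)·15
So (-9)·15 ≡ 1 (mod 34), i.e. 15^(-1) ≡ -9 ≡ 25 (mod 34).
x ≡ 25 × 20 = 500 ≡ 24 (mod 34).
Check: 15 × 24 = 360 ≡ 20 (mod 34).
Unique solution: x ≡ 24 (mod 34)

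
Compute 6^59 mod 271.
254

Repeated squaring. Binary of 59 = 111011.
6^1 ≡ 6 (mod 271); 6^2 ≡ 36 (mod 271); 6^4 ≡ 212 (mod 271); 6^8 ≡ 229 (mod 271); 6^16 ≡ 138 (mod 271); 6^32 ≡ 74 (mod 271)
6^59 = 6^1 × 6^2 × 6^8 × 6^16 × 6^32 ≡ 254 (mod 271)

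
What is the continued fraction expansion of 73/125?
[0; 1, 1, 2, 2, 10]

Euclidean algorithm steps:
73 = 0 × 125 + 73
125 = 1 × 73 + 52
73 = 1 × 52 + 21
52 = 2 × 21 + 10
21 = 2 × 10 + 1
10 = 10 × 1 + 0
Continued fraction: [0; 1, 1, 2, 2, 10]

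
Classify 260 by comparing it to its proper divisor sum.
abundant

Proper divisors of 260: sum = 1 + 2 + 4 + 5 + 10 + 13 + 20 + 26 + 52 + 65 + 130 = 328
Since 328 > 260, 260 is abundant.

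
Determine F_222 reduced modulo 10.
6

Matrix identity: Q^n = [[F_(n+1), F_n], [F_n, F_(n-1)]] with Q = [[1,1],[1,0]].
n = 222 = 11011110₂. Square-and-multiply, entries mod 10:
Q^1 = [[1,1],[1,0]]
Q^3 = (Q^1)²·Q = [[3,2],[2,1]]
Q^6 = (Q^3)² = [[3,8],[8,5]]
Q^13 = (Q^6)²·Q = [[7,3],[3,4]]
Q^27 = (Q^13)²·Q = [[1,8],[8,3]]
Q^55 = (Q^27)²·Q = [[7,5],[5,2]]
Q^111 = (Q^55)²·Q = [[9,4],[4,5]]
Q^222 = (Q^111)² = [[7,6],[6,1]]
F_222 mod 10 = Q^222[0][1] = 6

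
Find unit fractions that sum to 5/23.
1/5 + 1/58 + 1/6670

Greedy algorithm:
5/23: ceiling(23/5) = 5, use 1/5
2/115: ceiling(115/2) = 58, use 1/58
1/6670: ceiling(6670/1) = 6670, use 1/6670
Result: 5/23 = 1/5 + 1/58 + 1/6670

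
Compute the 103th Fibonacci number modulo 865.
447

Matrix identity: Q^n = [[F_(n+1), F_n], [F_n, F_(n-1)]] with Q = [[1,1],[1,0]].
n = 103 = 1100111₂. Square-and-multiply, entries mod 865:
Q^1 = [[1,1],[1,0]]
Q^3 = (Q^1)²·Q = [[3,2],[2,1]]
Q^6 = (Q^3)² = [[13,8],[8,5]]
Q^12 = (Q^6)² = [[233,144],[144,89]]
Q^25 = (Q^12)²·Q = [[293,635],[635,523]]
Q^51 = (Q^25)²·Q = [[374,349],[349,25]]
Q^103 = (Q^51)²·Q = [[433,447],[447,851]]
F_103 mod 865 = Q^103[0][1] = 447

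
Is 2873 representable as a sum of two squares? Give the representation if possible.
8² + 53² (a=8, b=53)

Factorization: 2873 = 13^2 × 17
By Fermat: n is sum of two squares iff every prime p ≡ 3 (mod 4) appears to even power.
All primes ≡ 3 (mod 4) appear to even power.
Search a = 0, 1, 2, … for 2873 - a² a perfect square: first hit at a = 8: 2873 - 64 = 2809 = 53².
2873 = 8² + 53² = 64 + 2809 ✓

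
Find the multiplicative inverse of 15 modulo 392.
183

gcd(15, 392) = 1, so the inverse exists.
Extended Euclidean algorithm on (392, 15):
392 = 26 × 15 + 2  ⟹  2 = (1)·392 + (-26)·15
15 = 7 × 2 + 1  ⟹  1 = (-7)·392 + (183)·15
So (183)·15 ≡ 1 (mod 392), i.e. 15^(-1) ≡ 183 (mod 392).
Check: 15 × 183 = 2745 ≡ 1 (mod 392)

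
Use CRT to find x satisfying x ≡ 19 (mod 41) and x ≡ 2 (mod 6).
224

Using Chinese Remainder Theorem:
M = 41 × 6 = 246
M1 = 6, M2 = 41
y1 = 6^(-1) mod 41 = 7
y2 = 41^(-1) mod 6 = 5
x = (19×6×7 + 2×41×5) mod 246 = 224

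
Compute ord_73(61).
36

73 is prime, so ord(61) divides φ(73) = 72.
Divisors of 72: 1, 2, 3, 4, 6, 8, 9, 12, 18, 24, 36, 72.
Repeated squaring: 61^1 ≡ 61, 61^2 ≡ 71, 61^4 ≡ 4, 61^8 ≡ 16, 61^16 ≡ 37, 61^32 ≡ 55, 61^64 ≡ 32 (mod 73).
Test 61^d mod 73 for each divisor d in increasing order:
61^1 ≡ 61
61^2 ≡ 71
61^3 = 61^2·61^1 ≡ 24
61^4 ≡ 4
61^6 = 61^4·61^2 ≡ 65
61^8 ≡ 16
61^9 = 61^8·61^1 ≡ 27
61^12 = 61^8·61^4 ≡ 64
61^18 = 61^16·61^2 ≡ 72
61^24 = 61^16·61^8 ≡ 8
61^36 = 61^32·61^4 ≡ 1  ← first divisor giving 1
The order is 36.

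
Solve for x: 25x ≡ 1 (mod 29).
7

gcd(25, 29) = 1, so the inverse exists.
Extended Euclidean algorithm on (29, 25):
29 = 1 × 25 + 4  ⟹  4 = (1)·29 + (-1)·25
25 = 6 × 4 + 1  ⟹  1 = (-6)·29 + (7)·25
So (7)·25 ≡ 1 (mod 29), i.e. 25^(-1) ≡ 7 (mod 29).
Check: 25 × 7 = 175 ≡ 1 (mod 29)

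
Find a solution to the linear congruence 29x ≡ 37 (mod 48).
x ≡ 41 (mod 48)

gcd(29, 48) = 1, which divides 37, so solutions exist.
Find 29^(-1) mod 48 by the extended Euclidean algorithm:
48 = 1 × 29 + 19  ⟹  19 = (1)·48 + (-1)·29
29 = 1 × 19 + 10  ⟹  10 = (-1)·48 + (2)·29
19 = 1 × 10 + 9  ⟹  9 = (2)·48 + (-3)·29
10 = 1 × 9 + 1  ⟹  1 = (-3)·48 + (5)·29
So (5)·29 ≡ 1 (mod 48), i.e. 29^(-1) ≡ 5 (mod 48).
x ≡ 5 × 37 = 185 ≡ 41 (mod 48).
Check: 29 × 41 = 1189 ≡ 37 (mod 48).
Unique solution: x ≡ 41 (mod 48)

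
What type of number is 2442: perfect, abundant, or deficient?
abundant

Proper divisors of 2442: sum = 1 + 2 + 3 + 6 + 11 + 22 + 33 + 37 + 66 + 74 + 111 + 222 + 407 + 814 + 1221 = 3030
Since 3030 > 2442, 2442 is abundant.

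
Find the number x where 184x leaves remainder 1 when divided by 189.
151

gcd(184, 189) = 1, so the inverse exists.
Extended Euclidean algorithm on (189, 184):
189 = 1 × 184 + 5  ⟹  5 = (1)·189 + (-1)·184
184 = 36 × 5 + 4  ⟹  4 = (-36)·189 + (37)·184
5 = 1 × 4 + 1  ⟹  1 = (37)·189 + (-38)·184
So (-38)·184 ≡ 1 (mod 189), i.e. 184^(-1) ≡ -38 ≡ 151 (mod 189).
Check: 184 × 151 = 27784 ≡ 1 (mod 189)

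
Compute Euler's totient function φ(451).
400

451 = 11 × 41
φ(n) = n × ∏(1 - 1/p) for each prime p dividing n
φ(451) = 451 × (1 - 1/11) × (1 - 1/41) = 400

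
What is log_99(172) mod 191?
98

Baby-step giant-step with step n = ⌈√191⌉ = 14.
Baby steps 99^j mod 191 (j:value) for j=0..13: 0:1, 1:99, 2:60, 3:19, 4:162, 5:185, 6:170, 7:22, 8:77, 9:174, 10:36, 11:126, 12:59, 13:111.
Giant-step multiplier: 99^(-14) ≡ 99^(190-14) = 99^176 ≡ 103 (mod 191).
Giant steps γ_i = 172·103^i mod 191: γ_0=172, γ_1=144, γ_2=125, γ_3=78, γ_4=12, γ_5=90, γ_6=102, γ_7=1 (in table at j=0).
x = i·n + j = 7·14 + 0 = 98.
Check: 99^98 ≡ 172 (mod 191).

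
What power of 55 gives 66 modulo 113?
99

Baby-step giant-step with step n = ⌈√113⌉ = 11.
Baby steps 55^j mod 113 (j:value) for j=0..10: 0:1, 1:55, 2:87, 3:39, 4:111, 5:3, 6:52, 7:35, 8:4, 9:107, 10:9.
Giant-step multiplier: 55^(-11) ≡ 55^(112-11) = 55^101 ≡ 92 (mod 113).
Giant steps γ_i = 66·92^i mod 113: γ_0=66, γ_1=83, γ_2=65, γ_3=104, γ_4=76, γ_5=99, γ_6=68, γ_7=41, γ_8=43, γ_9=1 (in table at j=0).
x = i·n + j = 9·11 + 0 = 99.
Check: 55^99 ≡ 66 (mod 113).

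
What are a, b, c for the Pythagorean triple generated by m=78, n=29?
(5243, 4524, 6925)

Euclid's formula: a = m² - n², b = 2mn, c = m² + n²
m = 78, n = 29
a = 78² - 29² = 6084 - 841 = 5243
b = 2 × 78 × 29 = 4524
c = 78² + 29² = 6084 + 841 = 6925
Verification: 5243² + 4524² = 27489049 + 20466576 = 47955625 = 6925² ✓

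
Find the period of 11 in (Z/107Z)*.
53

107 is prime, so ord(11) divides φ(107) = 106.
Divisors of 106: 1, 2, 53, 106.
Repeated squaring: 11^1 ≡ 11, 11^2 ≡ 14, 11^4 ≡ 89, 11^8 ≡ 3, 11^16 ≡ 9, 11^32 ≡ 81, 11^64 ≡ 34 (mod 107).
Test 11^d mod 107 for each divisor d in increasing order:
11^1 ≡ 11
11^2 ≡ 14
11^53 = 11^32·11^16·11^4·11^1 ≡ 1  ← first divisor giving 1
The order is 53.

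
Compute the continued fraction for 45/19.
[2; 2, 1, 2, 2]

Euclidean algorithm steps:
45 = 2 × 19 + 7
19 = 2 × 7 + 5
7 = 1 × 5 + 2
5 = 2 × 2 + 1
2 = 2 × 1 + 0
Continued fraction: [2; 2, 1, 2, 2]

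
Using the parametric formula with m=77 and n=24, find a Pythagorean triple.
(5353, 3696, 6505)

Euclid's formula: a = m² - n², b = 2mn, c = m² + n²
m = 77, n = 24
a = 77² - 24² = 5929 - 576 = 5353
b = 2 × 77 × 24 = 3696
c = 77² + 24² = 5929 + 576 = 6505
Verification: 5353² + 3696² = 28654609 + 13660416 = 42315025 = 6505² ✓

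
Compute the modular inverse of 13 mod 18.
7

gcd(13, 18) = 1, so the inverse exists.
Extended Euclidean algorithm on (18, 13):
18 = 1 × 13 + 5  ⟹  5 = (1)·18 + (-1)·13
13 = 2 × 5 + 3  ⟹  3 = (-2)·18 + (3)·13
5 = 1 × 3 + 2  ⟹  2 = (3)·18 + (-4)·13
3 = 1 × 2 + 1  ⟹  1 = (-5)·18 + (7)·13
So (7)·13 ≡ 1 (mod 18), i.e. 13^(-1) ≡ 7 (mod 18).
Check: 13 × 7 = 91 ≡ 1 (mod 18)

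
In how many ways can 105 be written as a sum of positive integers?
342325709

p(n) counts ways to write n as a sum of positive integers (order ignored).
Euler's pentagonal recurrence: p(k) = p(k-1) + p(k-2) - p(k-5) - p(k-7) + p(k-12) + p(k-15) - ... (offsets j(3j∓1)/2, signs ++--, p(0)=1, p(<0)=0).
DP table for k = 0..104: p(0)=1, p(1)=1, p(2)=2, p(3)=3, p(4)=5, p(5)=7, p(6)=11, p(7)=15, p(8)=22, p(9)=30, p(10)=42, p(11)=56, p(12)=77, p(13)=101, p(14)=135, p(15)=176, p(16)=231, p(17)=297, p(18)=385, p(19)=490, p(20)=627, p(21)=792, p(22)=1002, p(23)=1255, p(24)=1575, p(25)=1958, p(26)=2436, p(27)=3010, p(28)=3718, p(29)=4565, p(30)=5604, p(31)=6842, p(32)=8349, p(33)=10143, p(34)=12310, p(35)=14883, p(36)=17977, p(37)=21637, p(38)=26015, p(39)=31185, p(40)=37338, p(41)=44583, p(42)=53174, p(43)=63261, p(44)=75175, p(45)=89134, p(46)=105558, p(47)=124754, p(48)=147273, p(49)=173525, p(50)=204226, p(51)=239943, p(52)=281589, p(53)=329931, p(54)=386155, p(55)=451276, p(56)=526823, p(57)=614154, p(58)=715220, p(59)=831820, p(60)=966467, p(61)=1121505, p(62)=1300156, p(63)=1505499, p(64)=1741630, p(65)=2012558, p(66)=2323520, p(67)=2679689, p(68)=3087735, p(69)=3554345, p(70)=4087968, p(71)=4697205, p(72)=5392783, p(73)=6185689, p(74)=7089500, p(75)=8118264, p(76)=9289091, p(77)=10619863, p(78)=12132164, p(79)=13848650, p(80)=15796476, p(81)=18004327, p(82)=20506255, p(83)=23338469, p(84)=26543660, p(85)=30167357, p(86)=34262962, p(87)=38887673, p(88)=44108109, p(89)=49995925, p(90)=56634173, p(91)=64112359, p(92)=72533807, p(93)=82010177, p(94)=92669720, p(95)=104651419, p(96)=118114304, p(97)=133230930, p(98)=150198136, p(99)=169229875, p(100)=190569292, p(101)=214481126, p(102)=241265379, p(103)=271248950, p(104)=304801365.
Final step: p(105) = p(104) + p(103) - p(100) - p(98) + p(93) + p(90) - p(83) - p(79) + p(70) + p(65) - p(54) - p(48) + p(35) + p(28) - p(13) - p(5)
= 304801365 + 271248950 - 190569292 - 150198136 + 82010177 + 56634173 - 23338469 - 13848650 + 4087968 + 2012558 - 386155 - 147273 + 14883 + 3718 - 101 - 7
= 342325709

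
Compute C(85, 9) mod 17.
0

Using Lucas' theorem:
Write n=85 and k=9 in base 17:
n in base 17: [5, 0]
k in base 17: [0, 9]
C(85,9) mod 17 = ∏ C(n_i, k_i) mod 17
Digit binomials (mod 17): C(5,0) = 1; C(0,9) = 0 (k_i > n_i)
Product: 1 × 0 = 0 ≡ 0 (mod 17)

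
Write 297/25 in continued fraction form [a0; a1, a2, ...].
[11; 1, 7, 3]

Euclidean algorithm steps:
297 = 11 × 25 + 22
25 = 1 × 22 + 3
22 = 7 × 3 + 1
3 = 3 × 1 + 0
Continued fraction: [11; 1, 7, 3]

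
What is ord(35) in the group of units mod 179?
178

179 is prime, so ord(35) divides φ(179) = 178.
Divisors of 178: 1, 2, 89, 178.
Repeated squaring: 35^1 ≡ 35, 35^2 ≡ 151, 35^4 ≡ 68, 35^8 ≡ 149, 35^16 ≡ 5, 35^32 ≡ 25, 35^64 ≡ 88, 35^128 ≡ 47 (mod 179).
Test 35^d mod 179 for each divisor d in increasing order:
35^1 ≡ 35
35^2 ≡ 151
35^89 = 35^64·35^16·35^8·35^1 ≡ 178
35^178 = 35^128·35^32·35^16·35^2 ≡ 1  ← first divisor giving 1
The order is 178.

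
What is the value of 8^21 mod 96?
32

Repeated squaring. Binary of 21 = 10101.
8^1 ≡ 8 (mod 96); 8^2 ≡ 64 (mod 96); 8^4 ≡ 64 (mod 96); 8^8 ≡ 64 (mod 96); 8^16 ≡ 64 (mod 96)
8^21 = 8^1 × 8^4 × 8^16 ≡ 32 (mod 96)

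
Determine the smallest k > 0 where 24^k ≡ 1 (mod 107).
106

107 is prime, so ord(24) divides φ(107) = 106.
Divisors of 106: 1, 2, 53, 106.
Repeated squaring: 24^1 ≡ 24, 24^2 ≡ 41, 24^4 ≡ 76, 24^8 ≡ 105, 24^16 ≡ 4, 24^32 ≡ 16, 24^64 ≡ 42 (mod 107).
Test 24^d mod 107 for each divisor d in increasing order:
24^1 ≡ 24
24^2 ≡ 41
24^53 = 24^32·24^16·24^4·24^1 ≡ 106
24^106 = 24^64·24^32·24^8·24^2 ≡ 1  ← first divisor giving 1
The order is 106.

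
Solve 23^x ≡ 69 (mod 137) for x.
38

Baby-step giant-step with step n = ⌈√137⌉ = 12.
Baby steps 23^j mod 137 (j:value) for j=0..11: 0:1, 1:23, 2:118, 3:111, 4:87, 5:83, 6:128, 7:67, 8:34, 9:97, 10:39, 11:75.
Giant-step multiplier: 23^(-12) ≡ 23^(136-12) = 23^124 ≡ 22 (mod 137).
Giant steps γ_i = 69·22^i mod 137: γ_0=69, γ_1=11, γ_2=105, γ_3=118 (in table at j=2).
x = i·n + j = 3·12 + 2 = 38.
Check: 23^38 ≡ 69 (mod 137).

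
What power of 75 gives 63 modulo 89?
63

Baby-step giant-step with step n = ⌈√89⌉ = 10.
Baby steps 75^j mod 89 (j:value) for j=0..9: 0:1, 1:75, 2:18, 3:15, 4:57, 5:3, 6:47, 7:54, 8:45, 9:82.
Giant-step multiplier: 75^(-10) ≡ 75^(88-10) = 75^78 ≡ 10 (mod 89).
Giant steps γ_i = 63·10^i mod 89: γ_0=63, γ_1=7, γ_2=70, γ_3=77, γ_4=58, γ_5=46, γ_6=15 (in table at j=3).
x = i·n + j = 6·10 + 3 = 63.
Check: 75^63 ≡ 63 (mod 89).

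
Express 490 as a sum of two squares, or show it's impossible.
7² + 21² (a=7, b=21)

Factorization: 490 = 2 × 5 × 7^2
By Fermat: n is sum of two squares iff every prime p ≡ 3 (mod 4) appears to even power.
All primes ≡ 3 (mod 4) appear to even power.
Search a = 0, 1, 2, … for 490 - a² a perfect square: first hit at a = 7: 490 - 49 = 441 = 21².
490 = 7² + 21² = 49 + 441 ✓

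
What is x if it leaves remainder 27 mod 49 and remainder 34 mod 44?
958

Using Chinese Remainder Theorem:
M = 49 × 44 = 2156
M1 = 44, M2 = 49
y1 = 44^(-1) mod 49 = 39
y2 = 49^(-1) mod 44 = 9
x = (27×44×39 + 34×49×9) mod 2156 = 958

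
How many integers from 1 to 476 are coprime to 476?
192

476 = 2^2 × 7 × 17
φ(n) = n × ∏(1 - 1/p) for each prime p dividing n
φ(476) = 476 × (1 - 1/2) × (1 - 1/7) × (1 - 1/17) = 192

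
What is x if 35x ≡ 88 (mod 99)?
x ≡ 11 (mod 99)

gcd(35, 99) = 1, which divides 88, so solutions exist.
Find 35^(-1) mod 99 by the extended Euclidean algorithm:
99 = 2 × 35 + 29  ⟹  29 = (1)·99 + (-2)·35
35 = 1 × 29 + 6  ⟹  6 = (-1)·99 + (3)·35
29 = 4 × 6 + 5  ⟹  5 = (5)·99 + (-14)·35
6 = 1 × 5 + 1  ⟹  1 = (-6)·99 + (17)·35
So (17)·35 ≡ 1 (mod 99), i.e. 35^(-1) ≡ 17 (mod 99).
x ≡ 17 × 88 = 1496 ≡ 11 (mod 99).
Check: 35 × 11 = 385 ≡ 88 (mod 99).
Unique solution: x ≡ 11 (mod 99)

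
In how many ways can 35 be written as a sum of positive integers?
14883

p(n) counts ways to write n as a sum of positive integers (order ignored).
Euler's pentagonal recurrence: p(k) = p(k-1) + p(k-2) - p(k-5) - p(k-7) + p(k-12) + p(k-15) - ... (offsets j(3j∓1)/2, signs ++--, p(0)=1, p(<0)=0).
DP table for k = 0..34: p(0)=1, p(1)=1, p(2)=2, p(3)=3, p(4)=5, p(5)=7, p(6)=11, p(7)=15, p(8)=22, p(9)=30, p(10)=42, p(11)=56, p(12)=77, p(13)=101, p(14)=135, p(15)=176, p(16)=231, p(17)=297, p(18)=385, p(19)=490, p(20)=627, p(21)=792, p(22)=1002, p(23)=1255, p(24)=1575, p(25)=1958, p(26)=2436, p(27)=3010, p(28)=3718, p(29)=4565, p(30)=5604, p(31)=6842, p(32)=8349, p(33)=10143, p(34)=12310.
Final step: p(35) = p(34) + p(33) - p(30) - p(28) + p(23) + p(20) - p(13) - p(9) + p(0)
= 12310 + 10143 - 5604 - 3718 + 1255 + 627 - 101 - 30 + 1
= 14883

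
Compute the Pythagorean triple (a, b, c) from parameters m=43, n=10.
(1749, 860, 1949)

Euclid's formula: a = m² - n², b = 2mn, c = m² + n²
m = 43, n = 10
a = 43² - 10² = 1849 - 100 = 1749
b = 2 × 43 × 10 = 860
c = 43² + 10² = 1849 + 100 = 1949
Verification: 1749² + 860² = 3059001 + 739600 = 3798601 = 1949² ✓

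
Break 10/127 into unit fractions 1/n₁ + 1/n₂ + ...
1/13 + 1/551 + 1/454851 + 1/413778409551

Greedy algorithm:
10/127: ceiling(127/10) = 13, use 1/13
3/1651: ceiling(1651/3) = 551, use 1/551
2/909701: ceiling(909701/2) = 454851, use 1/454851
1/413778409551: ceiling(413778409551/1) = 413778409551, use 1/413778409551
Result: 10/127 = 1/13 + 1/551 + 1/454851 + 1/413778409551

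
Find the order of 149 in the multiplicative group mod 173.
43

173 is prime, so ord(149) divides φ(173) = 172.
Divisors of 172: 1, 2, 4, 43, 86, 172.
Repeated squaring: 149^1 ≡ 149, 149^2 ≡ 57, 149^4 ≡ 135, 149^8 ≡ 60, 149^16 ≡ 140, 149^32 ≡ 51, 149^64 ≡ 6, 149^128 ≡ 36 (mod 173).
Test 149^d mod 173 for each divisor d in increasing order:
149^1 ≡ 149
149^2 ≡ 57
149^4 ≡ 135
149^43 = 149^32·149^8·149^2·149^1 ≡ 1  ← first divisor giving 1
The order is 43.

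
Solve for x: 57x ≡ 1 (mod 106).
93

gcd(57, 106) = 1, so the inverse exists.
Extended Euclidean algorithm on (106, 57):
106 = 1 × 57 + 49  ⟹  49 = (1)·106 + (-1)·57
57 = 1 × 49 + 8  ⟹  8 = (-1)·106 + (2)·57
49 = 6 × 8 + 1  ⟹  1 = (7)·106 + (-13)·57
So (-13)·57 ≡ 1 (mod 106), i.e. 57^(-1) ≡ -13 ≡ 93 (mod 106).
Check: 57 × 93 = 5301 ≡ 1 (mod 106)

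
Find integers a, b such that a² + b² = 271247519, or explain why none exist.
Not possible

Factorization: 271247519 = 101 × 139^3
By Fermat: n is sum of two squares iff every prime p ≡ 3 (mod 4) appears to even power.
Prime(s) ≡ 3 (mod 4) with odd exponent: [(139, 3)]
Therefore 271247519 cannot be expressed as a² + b².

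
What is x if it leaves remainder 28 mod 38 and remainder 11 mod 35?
256

Using Chinese Remainder Theorem:
M = 38 × 35 = 1330
M1 = 35, M2 = 38
y1 = 35^(-1) mod 38 = 25
y2 = 38^(-1) mod 35 = 12
x = (28×35×25 + 11×38×12) mod 1330 = 256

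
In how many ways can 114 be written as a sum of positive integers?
952050665

p(n) counts ways to write n as a sum of positive integers (order ignored).
Euler's pentagonal recurrence: p(k) = p(k-1) + p(k-2) - p(k-5) - p(k-7) + p(k-12) + p(k-15) - ... (offsets j(3j∓1)/2, signs ++--, p(0)=1, p(<0)=0).
DP table for k = 0..113: p(0)=1, p(1)=1, p(2)=2, p(3)=3, p(4)=5, p(5)=7, p(6)=11, p(7)=15, p(8)=22, p(9)=30, p(10)=42, p(11)=56, p(12)=77, p(13)=101, p(14)=135, p(15)=176, p(16)=231, p(17)=297, p(18)=385, p(19)=490, p(20)=627, p(21)=792, p(22)=1002, p(23)=1255, p(24)=1575, p(25)=1958, p(26)=2436, p(27)=3010, p(28)=3718, p(29)=4565, p(30)=5604, p(31)=6842, p(32)=8349, p(33)=10143, p(34)=12310, p(35)=14883, p(36)=17977, p(37)=21637, p(38)=26015, p(39)=31185, p(40)=37338, p(41)=44583, p(42)=53174, p(43)=63261, p(44)=75175, p(45)=89134, p(46)=105558, p(47)=124754, p(48)=147273, p(49)=173525, p(50)=204226, p(51)=239943, p(52)=281589, p(53)=329931, p(54)=386155, p(55)=451276, p(56)=526823, p(57)=614154, p(58)=715220, p(59)=831820, p(60)=966467, p(61)=1121505, p(62)=1300156, p(63)=1505499, p(64)=1741630, p(65)=2012558, p(66)=2323520, p(67)=2679689, p(68)=3087735, p(69)=3554345, p(70)=4087968, p(71)=4697205, p(72)=5392783, p(73)=6185689, p(74)=7089500, p(75)=8118264, p(76)=9289091, p(77)=10619863, p(78)=12132164, p(79)=13848650, p(80)=15796476, p(81)=18004327, p(82)=20506255, p(83)=23338469, p(84)=26543660, p(85)=30167357, p(86)=34262962, p(87)=38887673, p(88)=44108109, p(89)=49995925, p(90)=56634173, p(91)=64112359, p(92)=72533807, p(93)=82010177, p(94)=92669720, p(95)=104651419, p(96)=118114304, p(97)=133230930, p(98)=150198136, p(99)=169229875, p(100)=190569292, p(101)=214481126, p(102)=241265379, p(103)=271248950, p(104)=304801365, p(105)=342325709, p(106)=384276336, p(107)=431149389, p(108)=483502844, p(109)=541946240, p(110)=607163746, p(111)=679903203, p(112)=761002156, p(113)=851376628.
Final step: p(114) = p(113) + p(112) - p(109) - p(107) + p(102) + p(99) - p(92) - p(88) + p(79) + p(74) - p(63) - p(57) + p(44) + p(37) - p(22) - p(14)
= 851376628 + 761002156 - 541946240 - 431149389 + 241265379 + 169229875 - 72533807 - 44108109 + 13848650 + 7089500 - 1505499 - 614154 + 75175 + 21637 - 1002 - 135
= 952050665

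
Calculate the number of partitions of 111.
679903203

p(n) counts ways to write n as a sum of positive integers (order ignored).
Euler's pentagonal recurrence: p(k) = p(k-1) + p(k-2) - p(k-5) - p(k-7) + p(k-12) + p(k-15) - ... (offsets j(3j∓1)/2, signs ++--, p(0)=1, p(<0)=0).
DP table for k = 0..110: p(0)=1, p(1)=1, p(2)=2, p(3)=3, p(4)=5, p(5)=7, p(6)=11, p(7)=15, p(8)=22, p(9)=30, p(10)=42, p(11)=56, p(12)=77, p(13)=101, p(14)=135, p(15)=176, p(16)=231, p(17)=297, p(18)=385, p(19)=490, p(20)=627, p(21)=792, p(22)=1002, p(23)=1255, p(24)=1575, p(25)=1958, p(26)=2436, p(27)=3010, p(28)=3718, p(29)=4565, p(30)=5604, p(31)=6842, p(32)=8349, p(33)=10143, p(34)=12310, p(35)=14883, p(36)=17977, p(37)=21637, p(38)=26015, p(39)=31185, p(40)=37338, p(41)=44583, p(42)=53174, p(43)=63261, p(44)=75175, p(45)=89134, p(46)=105558, p(47)=124754, p(48)=147273, p(49)=173525, p(50)=204226, p(51)=239943, p(52)=281589, p(53)=329931, p(54)=386155, p(55)=451276, p(56)=526823, p(57)=614154, p(58)=715220, p(59)=831820, p(60)=966467, p(61)=1121505, p(62)=1300156, p(63)=1505499, p(64)=1741630, p(65)=2012558, p(66)=2323520, p(67)=2679689, p(68)=3087735, p(69)=3554345, p(70)=4087968, p(71)=4697205, p(72)=5392783, p(73)=6185689, p(74)=7089500, p(75)=8118264, p(76)=9289091, p(77)=10619863, p(78)=12132164, p(79)=13848650, p(80)=15796476, p(81)=18004327, p(82)=20506255, p(83)=23338469, p(84)=26543660, p(85)=30167357, p(86)=34262962, p(87)=38887673, p(88)=44108109, p(89)=49995925, p(90)=56634173, p(91)=64112359, p(92)=72533807, p(93)=82010177, p(94)=92669720, p(95)=104651419, p(96)=118114304, p(97)=133230930, p(98)=150198136, p(99)=169229875, p(100)=190569292, p(101)=214481126, p(102)=241265379, p(103)=271248950, p(104)=304801365, p(105)=342325709, p(106)=384276336, p(107)=431149389, p(108)=483502844, p(109)=541946240, p(110)=607163746.
Final step: p(111) = p(110) + p(109) - p(106) - p(104) + p(99) + p(96) - p(89) - p(85) + p(76) + p(71) - p(60) - p(54) + p(41) + p(34) - p(19) - p(11)
= 607163746 + 541946240 - 384276336 - 304801365 + 169229875 + 118114304 - 49995925 - 30167357 + 9289091 + 4697205 - 966467 - 386155 + 44583 + 12310 - 490 - 56
= 679903203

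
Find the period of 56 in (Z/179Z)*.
89

179 is prime, so ord(56) divides φ(179) = 178.
Divisors of 178: 1, 2, 89, 178.
Repeated squaring: 56^1 ≡ 56, 56^2 ≡ 93, 56^4 ≡ 57, 56^8 ≡ 27, 56^16 ≡ 13, 56^32 ≡ 169, 56^64 ≡ 100, 56^128 ≡ 155 (mod 179).
Test 56^d mod 179 for each divisor d in increasing order:
56^1 ≡ 56
56^2 ≡ 93
56^89 = 56^64·56^16·56^8·56^1 ≡ 1  ← first divisor giving 1
The order is 89.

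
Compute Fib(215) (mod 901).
1

Matrix identity: Q^n = [[F_(n+1), F_n], [F_n, F_(n-1)]] with Q = [[1,1],[1,0]].
n = 215 = 11010111₂. Square-and-multiply, entries mod 901:
Q^1 = [[1,1],[1,0]]
Q^3 = (Q^1)²·Q = [[3,2],[2,1]]
Q^6 = (Q^3)² = [[13,8],[8,5]]
Q^13 = (Q^6)²·Q = [[377,233],[233,144]]
Q^26 = (Q^13)² = [[0,659],[659,242]]
Q^53 = (Q^26)²·Q = [[0,900],[900,1]]
Q^107 = (Q^53)²·Q = [[0,1],[1,900]]
Q^215 = (Q^107)²·Q = [[0,1],[1,900]]
F_215 mod 901 = Q^215[0][1] = 1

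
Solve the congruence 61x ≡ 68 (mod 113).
x ≡ 103 (mod 113)

gcd(61, 113) = 1, which divides 68, so solutions exist.
Find 61^(-1) mod 113 by the extended Euclidean algorithm:
113 = 1 × 61 + 52  ⟹  52 = (1)·113 + (-1)·61
61 = 1 × 52 + 9  ⟹  9 = (-1)·113 + (2)·61
52 = 5 × 9 + 7  ⟹  7 = (6)·113 + (-11)·61
9 = 1 × 7 + 2  ⟹  2 = (-7)·113 + (13)·61
7 = 3 × 2 + 1  ⟹  1 = (27)·113 + (-50)·61
So (-50)·61 ≡ 1 (mod 113), i.e. 61^(-1) ≡ -50 ≡ 63 (mod 113).
x ≡ 63 × 68 = 4284 ≡ 103 (mod 113).
Check: 61 × 103 = 6283 ≡ 68 (mod 113).
Unique solution: x ≡ 103 (mod 113)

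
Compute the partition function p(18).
385

p(n) counts ways to write n as a sum of positive integers (order ignored).
Euler's pentagonal recurrence: p(k) = p(k-1) + p(k-2) - p(k-5) - p(k-7) + p(k-12) + p(k-15) - ... (offsets j(3j∓1)/2, signs ++--, p(0)=1, p(<0)=0).
DP table for k = 0..17: p(0)=1, p(1)=1, p(2)=2, p(3)=3, p(4)=5, p(5)=7, p(6)=11, p(7)=15, p(8)=22, p(9)=30, p(10)=42, p(11)=56, p(12)=77, p(13)=101, p(14)=135, p(15)=176, p(16)=231, p(17)=297.
Final step: p(18) = p(17) + p(16) - p(13) - p(11) + p(6) + p(3)
= 297 + 231 - 101 - 56 + 11 + 3
= 385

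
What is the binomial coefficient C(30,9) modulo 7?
4

Using Lucas' theorem:
Write n=30 and k=9 in base 7:
n in base 7: [4, 2]
k in base 7: [1, 2]
C(30,9) mod 7 = ∏ C(n_i, k_i) mod 7
Digit binomials (mod 7): C(4,1) = 4; C(2,2) = 1
Product: 4 × 1 = 4 ≡ 4 (mod 7)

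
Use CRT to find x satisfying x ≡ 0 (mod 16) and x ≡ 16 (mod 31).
16

Using Chinese Remainder Theorem:
M = 16 × 31 = 496
M1 = 31, M2 = 16
y1 = 31^(-1) mod 16 = 15
y2 = 16^(-1) mod 31 = 2
x = (0×31×15 + 16×16×2) mod 496 = 16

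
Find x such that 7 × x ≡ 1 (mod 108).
31

gcd(7, 108) = 1, so the inverse exists.
Extended Euclidean algorithm on (108, 7):
108 = 15 × 7 + 3  ⟹  3 = (1)·108 + (-15)·7
7 = 2 × 3 + 1  ⟹  1 = (-2)·108 + (31)·7
So (31)·7 ≡ 1 (mod 108), i.e. 7^(-1) ≡ 31 (mod 108).
Check: 7 × 31 = 217 ≡ 1 (mod 108)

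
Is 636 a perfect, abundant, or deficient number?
abundant

Proper divisors of 636: sum = 1 + 2 + 3 + 4 + 6 + 12 + 53 + 106 + 159 + 212 + 318 = 876
Since 876 > 636, 636 is abundant.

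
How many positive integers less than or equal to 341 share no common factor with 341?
300

341 = 11 × 31
φ(n) = n × ∏(1 - 1/p) for each prime p dividing n
φ(341) = 341 × (1 - 1/11) × (1 - 1/31) = 300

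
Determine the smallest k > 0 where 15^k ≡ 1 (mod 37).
36

37 is prime, so ord(15) divides φ(37) = 36.
Divisors of 36: 1, 2, 3, 4, 6, 9, 12, 18, 36.
Repeated squaring: 15^1 ≡ 15, 15^2 ≡ 3, 15^4 ≡ 9, 15^8 ≡ 7, 15^16 ≡ 12, 15^32 ≡ 33 (mod 37).
Test 15^d mod 37 for each divisor d in increasing order:
15^1 ≡ 15
15^2 ≡ 3
15^3 = 15^2·15^1 ≡ 8
15^4 ≡ 9
15^6 = 15^4·15^2 ≡ 27
15^9 = 15^8·15^1 ≡ 31
15^12 = 15^8·15^4 ≡ 26
15^18 = 15^16·15^2 ≡ 36
15^36 = 15^32·15^4 ≡ 1  ← first divisor giving 1
The order is 36.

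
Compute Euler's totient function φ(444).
144

444 = 2^2 × 3 × 37
φ(n) = n × ∏(1 - 1/p) for each prime p dividing n
φ(444) = 444 × (1 - 1/2) × (1 - 1/3) × (1 - 1/37) = 144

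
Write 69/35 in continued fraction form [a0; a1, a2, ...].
[1; 1, 34]

Euclidean algorithm steps:
69 = 1 × 35 + 34
35 = 1 × 34 + 1
34 = 34 × 1 + 0
Continued fraction: [1; 1, 34]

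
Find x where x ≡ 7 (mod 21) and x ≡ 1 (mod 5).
91

Using Chinese Remainder Theorem:
M = 21 × 5 = 105
M1 = 5, M2 = 21
y1 = 5^(-1) mod 21 = 17
y2 = 21^(-1) mod 5 = 1
x = (7×5×17 + 1×21×1) mod 105 = 91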